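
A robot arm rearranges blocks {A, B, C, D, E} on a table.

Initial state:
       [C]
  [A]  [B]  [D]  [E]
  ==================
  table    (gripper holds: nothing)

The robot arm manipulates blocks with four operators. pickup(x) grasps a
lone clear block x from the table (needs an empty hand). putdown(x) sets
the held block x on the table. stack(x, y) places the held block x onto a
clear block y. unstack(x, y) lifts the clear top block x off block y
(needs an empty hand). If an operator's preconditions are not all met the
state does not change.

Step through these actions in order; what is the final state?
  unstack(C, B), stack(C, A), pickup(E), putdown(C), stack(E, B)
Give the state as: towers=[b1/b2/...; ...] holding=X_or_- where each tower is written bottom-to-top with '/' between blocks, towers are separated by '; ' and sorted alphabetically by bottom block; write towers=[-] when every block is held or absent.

towers=[A/C; B/E; D] holding=-

step 1 (unstack(C, B)): towers=[A; B; D; E] holding=C
step 2 (stack(C, A)): towers=[A/C; B; D; E] holding=-
step 3 (pickup(E)): towers=[A/C; B; D] holding=E
step 4 (putdown(C)) [no-op]: towers=[A/C; B; D] holding=E
step 5 (stack(E, B)): towers=[A/C; B/E; D] holding=-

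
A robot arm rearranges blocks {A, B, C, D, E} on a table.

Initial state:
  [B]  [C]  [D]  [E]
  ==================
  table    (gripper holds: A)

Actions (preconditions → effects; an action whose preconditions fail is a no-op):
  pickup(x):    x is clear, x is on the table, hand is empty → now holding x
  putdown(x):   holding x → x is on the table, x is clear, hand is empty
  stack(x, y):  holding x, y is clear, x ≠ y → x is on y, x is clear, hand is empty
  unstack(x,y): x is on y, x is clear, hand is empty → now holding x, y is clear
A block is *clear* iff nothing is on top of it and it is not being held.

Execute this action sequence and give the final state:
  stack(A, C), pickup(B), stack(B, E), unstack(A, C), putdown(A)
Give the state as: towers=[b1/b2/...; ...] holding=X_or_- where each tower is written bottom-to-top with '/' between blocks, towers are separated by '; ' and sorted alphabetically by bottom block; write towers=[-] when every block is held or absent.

towers=[A; C; D; E/B] holding=-

step 1 (stack(A, C)): towers=[B; C/A; D; E] holding=-
step 2 (pickup(B)): towers=[C/A; D; E] holding=B
step 3 (stack(B, E)): towers=[C/A; D; E/B] holding=-
step 4 (unstack(A, C)): towers=[C; D; E/B] holding=A
step 5 (putdown(A)): towers=[A; C; D; E/B] holding=-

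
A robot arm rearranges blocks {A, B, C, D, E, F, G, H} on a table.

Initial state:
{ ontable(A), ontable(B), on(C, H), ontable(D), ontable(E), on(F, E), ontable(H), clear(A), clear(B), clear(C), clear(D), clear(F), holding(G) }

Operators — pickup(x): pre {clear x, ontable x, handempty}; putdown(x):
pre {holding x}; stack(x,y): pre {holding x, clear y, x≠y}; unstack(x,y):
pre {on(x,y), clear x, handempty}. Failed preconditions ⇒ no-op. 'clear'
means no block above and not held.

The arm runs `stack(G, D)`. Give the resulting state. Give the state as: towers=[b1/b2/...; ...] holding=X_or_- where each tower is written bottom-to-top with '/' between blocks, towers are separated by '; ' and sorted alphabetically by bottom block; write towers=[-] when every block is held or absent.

before: towers=[A; B; D; E/F; H/C] holding=G
pre[stack(G, D)]: holding(G) yes, clear(D) yes, G≠D yes
all met → apply stack(G, D)
after:  towers=[A; B; D/G; E/F; H/C] holding=-

towers=[A; B; D/G; E/F; H/C] holding=-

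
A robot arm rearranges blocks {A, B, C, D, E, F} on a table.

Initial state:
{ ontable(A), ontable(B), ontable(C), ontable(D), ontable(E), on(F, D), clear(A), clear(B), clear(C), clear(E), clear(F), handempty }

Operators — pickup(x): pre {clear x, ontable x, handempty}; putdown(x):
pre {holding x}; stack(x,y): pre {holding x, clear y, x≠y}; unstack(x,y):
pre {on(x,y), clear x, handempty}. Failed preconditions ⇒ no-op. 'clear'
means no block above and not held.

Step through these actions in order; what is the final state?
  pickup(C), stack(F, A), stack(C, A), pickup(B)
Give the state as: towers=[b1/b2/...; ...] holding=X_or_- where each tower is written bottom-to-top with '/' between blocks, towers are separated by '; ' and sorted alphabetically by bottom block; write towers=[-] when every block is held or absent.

step 1 (pickup(C)): towers=[A; B; D/F; E] holding=C
step 2 (stack(F, A)) [no-op]: towers=[A; B; D/F; E] holding=C
step 3 (stack(C, A)): towers=[A/C; B; D/F; E] holding=-
step 4 (pickup(B)): towers=[A/C; D/F; E] holding=B

towers=[A/C; D/F; E] holding=B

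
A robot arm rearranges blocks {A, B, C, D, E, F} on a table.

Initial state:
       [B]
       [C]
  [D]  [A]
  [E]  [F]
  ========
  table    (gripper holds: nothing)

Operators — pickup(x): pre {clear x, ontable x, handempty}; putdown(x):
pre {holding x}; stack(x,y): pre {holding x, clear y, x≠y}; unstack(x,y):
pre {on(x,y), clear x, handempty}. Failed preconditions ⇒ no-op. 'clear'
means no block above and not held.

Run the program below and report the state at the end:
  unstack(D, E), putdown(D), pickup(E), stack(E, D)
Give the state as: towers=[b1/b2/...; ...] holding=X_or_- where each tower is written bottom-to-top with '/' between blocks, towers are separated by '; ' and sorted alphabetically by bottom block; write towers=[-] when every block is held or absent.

towers=[D/E; F/A/C/B] holding=-

step 1 (unstack(D, E)): towers=[E; F/A/C/B] holding=D
step 2 (putdown(D)): towers=[D; E; F/A/C/B] holding=-
step 3 (pickup(E)): towers=[D; F/A/C/B] holding=E
step 4 (stack(E, D)): towers=[D/E; F/A/C/B] holding=-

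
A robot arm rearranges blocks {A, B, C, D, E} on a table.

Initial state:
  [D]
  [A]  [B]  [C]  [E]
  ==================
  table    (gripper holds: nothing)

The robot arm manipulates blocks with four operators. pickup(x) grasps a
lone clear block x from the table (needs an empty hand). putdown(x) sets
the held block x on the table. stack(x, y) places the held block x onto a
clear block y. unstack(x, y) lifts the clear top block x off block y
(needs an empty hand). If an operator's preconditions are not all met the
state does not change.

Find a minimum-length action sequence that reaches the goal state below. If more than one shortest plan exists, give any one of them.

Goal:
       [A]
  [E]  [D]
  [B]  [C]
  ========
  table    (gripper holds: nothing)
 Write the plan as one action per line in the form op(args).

step 1 (unstack(D, A)): towers=[A; B; C; E] holding=D
step 2 (stack(D, C)): towers=[A; B; C/D; E] holding=-
step 3 (pickup(A)): towers=[B; C/D; E] holding=A
step 4 (stack(A, D)): towers=[B; C/D/A; E] holding=-
step 5 (pickup(E)): towers=[B; C/D/A] holding=E
step 6 (stack(E, B)): towers=[B/E; C/D/A] holding=-
goal check: towers=[B/E; C/D/A] holding=- — reached (length 6, optimal by BFS)

unstack(D, A)
stack(D, C)
pickup(A)
stack(A, D)
pickup(E)
stack(E, B)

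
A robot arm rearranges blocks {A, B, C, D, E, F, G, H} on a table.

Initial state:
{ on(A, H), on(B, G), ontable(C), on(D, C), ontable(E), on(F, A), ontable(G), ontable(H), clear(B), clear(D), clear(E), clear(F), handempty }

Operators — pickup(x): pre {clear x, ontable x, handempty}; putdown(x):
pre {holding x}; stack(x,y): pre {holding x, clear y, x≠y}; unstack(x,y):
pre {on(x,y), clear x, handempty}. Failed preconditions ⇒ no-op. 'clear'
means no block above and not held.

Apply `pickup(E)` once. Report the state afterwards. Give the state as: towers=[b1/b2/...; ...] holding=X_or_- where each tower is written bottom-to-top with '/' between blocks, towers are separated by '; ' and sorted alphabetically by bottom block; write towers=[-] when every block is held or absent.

towers=[C/D; G/B; H/A/F] holding=E

before: towers=[C/D; E; G/B; H/A/F] holding=-
pre[pickup(E)]: clear(E) ok, ontable(E) ok, handempty ok
all met → apply pickup(E)
after:  towers=[C/D; G/B; H/A/F] holding=E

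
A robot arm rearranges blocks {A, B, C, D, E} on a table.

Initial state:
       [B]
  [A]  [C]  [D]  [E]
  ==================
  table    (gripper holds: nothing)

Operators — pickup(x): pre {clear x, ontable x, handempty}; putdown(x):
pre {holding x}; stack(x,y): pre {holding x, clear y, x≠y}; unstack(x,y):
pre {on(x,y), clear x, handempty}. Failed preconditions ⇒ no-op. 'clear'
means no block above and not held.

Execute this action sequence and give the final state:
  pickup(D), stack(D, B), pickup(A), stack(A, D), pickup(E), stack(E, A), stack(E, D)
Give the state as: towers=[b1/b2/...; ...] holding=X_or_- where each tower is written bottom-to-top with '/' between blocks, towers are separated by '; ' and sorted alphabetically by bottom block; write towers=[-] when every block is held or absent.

step 1 (pickup(D)): towers=[A; C/B; E] holding=D
step 2 (stack(D, B)): towers=[A; C/B/D; E] holding=-
step 3 (pickup(A)): towers=[C/B/D; E] holding=A
step 4 (stack(A, D)): towers=[C/B/D/A; E] holding=-
step 5 (pickup(E)): towers=[C/B/D/A] holding=E
step 6 (stack(E, A)): towers=[C/B/D/A/E] holding=-
step 7 (stack(E, D)) [no-op]: towers=[C/B/D/A/E] holding=-

towers=[C/B/D/A/E] holding=-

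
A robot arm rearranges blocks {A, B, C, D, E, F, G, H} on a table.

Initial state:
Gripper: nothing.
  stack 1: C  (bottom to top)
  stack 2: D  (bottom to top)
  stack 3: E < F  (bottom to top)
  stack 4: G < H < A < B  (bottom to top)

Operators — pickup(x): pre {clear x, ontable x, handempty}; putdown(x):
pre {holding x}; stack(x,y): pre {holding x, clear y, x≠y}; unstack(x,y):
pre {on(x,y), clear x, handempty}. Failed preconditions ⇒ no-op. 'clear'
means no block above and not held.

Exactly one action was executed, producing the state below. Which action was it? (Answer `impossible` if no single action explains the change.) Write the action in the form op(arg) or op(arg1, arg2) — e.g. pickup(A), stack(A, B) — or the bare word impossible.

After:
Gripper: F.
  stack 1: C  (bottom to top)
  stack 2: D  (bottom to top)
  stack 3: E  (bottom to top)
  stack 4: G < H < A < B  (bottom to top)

unstack(F, E)

target: towers=[C; D; E; G/H/A/B] holding=F
     unstack(B, A) → towers=[C; D; E/F; G/H/A] holding=B
     unstack(F, E) → towers=[C; D; E; G/H/A/B] holding=F  ← match
         pickup(D) → towers=[C; E/F; G/H/A/B] holding=D
         pickup(C) → towers=[D; E/F; G/H/A/B] holding=C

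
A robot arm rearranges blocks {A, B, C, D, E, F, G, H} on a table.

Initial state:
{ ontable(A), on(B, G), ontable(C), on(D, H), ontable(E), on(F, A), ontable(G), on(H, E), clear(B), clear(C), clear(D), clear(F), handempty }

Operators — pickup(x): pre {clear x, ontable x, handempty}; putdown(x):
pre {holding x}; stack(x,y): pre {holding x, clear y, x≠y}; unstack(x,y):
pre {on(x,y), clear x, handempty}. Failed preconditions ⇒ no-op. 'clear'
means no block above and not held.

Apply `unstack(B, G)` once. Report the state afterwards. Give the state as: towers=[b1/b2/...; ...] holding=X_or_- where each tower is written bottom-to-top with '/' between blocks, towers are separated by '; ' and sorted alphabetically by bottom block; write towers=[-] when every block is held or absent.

before: towers=[A/F; C; E/H/D; G/B] holding=-
pre[unstack(B, G)]: on(B,G) yes, clear(B) yes, handempty yes
all met → apply unstack(B, G)
after:  towers=[A/F; C; E/H/D; G] holding=B

towers=[A/F; C; E/H/D; G] holding=B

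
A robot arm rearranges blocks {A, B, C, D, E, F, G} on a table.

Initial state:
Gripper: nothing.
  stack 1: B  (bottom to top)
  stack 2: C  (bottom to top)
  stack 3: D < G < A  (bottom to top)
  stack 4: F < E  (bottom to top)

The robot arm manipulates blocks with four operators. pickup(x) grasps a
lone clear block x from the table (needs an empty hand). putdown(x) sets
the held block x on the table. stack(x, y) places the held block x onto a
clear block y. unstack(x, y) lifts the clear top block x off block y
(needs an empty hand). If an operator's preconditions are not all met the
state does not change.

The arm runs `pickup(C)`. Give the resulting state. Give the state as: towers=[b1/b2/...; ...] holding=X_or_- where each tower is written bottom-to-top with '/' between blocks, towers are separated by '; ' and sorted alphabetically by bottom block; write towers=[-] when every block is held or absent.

before: towers=[B; C; D/G/A; F/E] holding=-
pre[pickup(C)]: clear(C) ✓, ontable(C) ✓, handempty ✓
all met → apply pickup(C)
after:  towers=[B; D/G/A; F/E] holding=C

towers=[B; D/G/A; F/E] holding=C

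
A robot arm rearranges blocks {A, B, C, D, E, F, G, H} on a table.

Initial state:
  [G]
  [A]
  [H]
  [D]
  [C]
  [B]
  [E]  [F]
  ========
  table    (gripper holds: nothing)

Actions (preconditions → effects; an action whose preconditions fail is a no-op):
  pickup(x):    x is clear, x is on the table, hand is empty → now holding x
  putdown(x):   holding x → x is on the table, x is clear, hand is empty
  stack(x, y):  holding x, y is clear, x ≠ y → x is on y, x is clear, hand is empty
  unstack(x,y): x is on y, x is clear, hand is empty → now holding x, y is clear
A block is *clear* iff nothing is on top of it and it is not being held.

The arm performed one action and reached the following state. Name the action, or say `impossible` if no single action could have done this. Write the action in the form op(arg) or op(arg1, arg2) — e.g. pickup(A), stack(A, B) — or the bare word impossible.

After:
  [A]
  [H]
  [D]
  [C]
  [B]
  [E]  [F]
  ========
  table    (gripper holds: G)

target: towers=[E/B/C/D/H/A; F] holding=G
     unstack(G, A) → towers=[E/B/C/D/H/A; F] holding=G  ← match
         pickup(F) → towers=[E/B/C/D/H/A/G] holding=F

unstack(G, A)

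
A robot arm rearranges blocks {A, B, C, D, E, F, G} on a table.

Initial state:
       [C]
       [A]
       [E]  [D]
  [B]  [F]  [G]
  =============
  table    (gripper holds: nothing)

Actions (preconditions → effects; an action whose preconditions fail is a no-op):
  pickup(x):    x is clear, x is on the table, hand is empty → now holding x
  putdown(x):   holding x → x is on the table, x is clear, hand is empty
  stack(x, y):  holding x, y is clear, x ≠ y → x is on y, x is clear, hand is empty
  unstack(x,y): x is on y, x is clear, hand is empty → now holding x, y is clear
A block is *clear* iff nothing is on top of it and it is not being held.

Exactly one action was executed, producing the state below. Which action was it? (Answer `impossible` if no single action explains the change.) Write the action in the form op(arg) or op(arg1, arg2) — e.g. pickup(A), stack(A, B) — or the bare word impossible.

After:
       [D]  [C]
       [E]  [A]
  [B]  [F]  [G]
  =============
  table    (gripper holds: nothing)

target: towers=[B; F/E/D; G/A/C] holding=-
         pickup(B) → towers=[F/E/A/C; G/D] holding=B
     unstack(D, G) → towers=[B; F/E/A/C; G] holding=D
     unstack(C, A) → towers=[B; F/E/A; G/D] holding=C
none of the 3 applicable actions match → impossible

impossible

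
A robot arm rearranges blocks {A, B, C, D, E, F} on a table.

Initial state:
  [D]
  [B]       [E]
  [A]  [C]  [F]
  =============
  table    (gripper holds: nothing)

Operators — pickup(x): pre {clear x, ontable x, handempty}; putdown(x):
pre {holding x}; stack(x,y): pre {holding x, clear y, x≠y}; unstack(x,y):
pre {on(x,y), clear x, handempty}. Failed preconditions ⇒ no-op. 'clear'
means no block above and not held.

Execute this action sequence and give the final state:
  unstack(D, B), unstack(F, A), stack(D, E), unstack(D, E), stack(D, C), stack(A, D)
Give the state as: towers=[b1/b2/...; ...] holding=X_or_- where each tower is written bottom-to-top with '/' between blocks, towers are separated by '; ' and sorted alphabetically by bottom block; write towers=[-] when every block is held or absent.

towers=[A/B; C/D; F/E] holding=-

step 1 (unstack(D, B)): towers=[A/B; C; F/E] holding=D
step 2 (unstack(F, A)) [no-op]: towers=[A/B; C; F/E] holding=D
step 3 (stack(D, E)): towers=[A/B; C; F/E/D] holding=-
step 4 (unstack(D, E)): towers=[A/B; C; F/E] holding=D
step 5 (stack(D, C)): towers=[A/B; C/D; F/E] holding=-
step 6 (stack(A, D)) [no-op]: towers=[A/B; C/D; F/E] holding=-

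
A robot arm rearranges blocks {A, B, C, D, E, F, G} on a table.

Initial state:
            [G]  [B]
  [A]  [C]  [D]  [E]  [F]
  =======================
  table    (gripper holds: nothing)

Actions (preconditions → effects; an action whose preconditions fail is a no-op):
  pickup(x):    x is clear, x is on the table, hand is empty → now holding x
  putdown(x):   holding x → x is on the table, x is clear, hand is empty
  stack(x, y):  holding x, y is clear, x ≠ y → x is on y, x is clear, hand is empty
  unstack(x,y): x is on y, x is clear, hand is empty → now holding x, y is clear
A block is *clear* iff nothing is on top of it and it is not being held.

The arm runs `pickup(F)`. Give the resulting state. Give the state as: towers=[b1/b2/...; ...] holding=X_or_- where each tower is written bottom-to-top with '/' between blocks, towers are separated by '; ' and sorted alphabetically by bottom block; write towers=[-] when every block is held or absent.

before: towers=[A; C; D/G; E/B; F] holding=-
pre[pickup(F)]: clear(F) ✓, ontable(F) ✓, handempty ✓
all met → apply pickup(F)
after:  towers=[A; C; D/G; E/B] holding=F

towers=[A; C; D/G; E/B] holding=F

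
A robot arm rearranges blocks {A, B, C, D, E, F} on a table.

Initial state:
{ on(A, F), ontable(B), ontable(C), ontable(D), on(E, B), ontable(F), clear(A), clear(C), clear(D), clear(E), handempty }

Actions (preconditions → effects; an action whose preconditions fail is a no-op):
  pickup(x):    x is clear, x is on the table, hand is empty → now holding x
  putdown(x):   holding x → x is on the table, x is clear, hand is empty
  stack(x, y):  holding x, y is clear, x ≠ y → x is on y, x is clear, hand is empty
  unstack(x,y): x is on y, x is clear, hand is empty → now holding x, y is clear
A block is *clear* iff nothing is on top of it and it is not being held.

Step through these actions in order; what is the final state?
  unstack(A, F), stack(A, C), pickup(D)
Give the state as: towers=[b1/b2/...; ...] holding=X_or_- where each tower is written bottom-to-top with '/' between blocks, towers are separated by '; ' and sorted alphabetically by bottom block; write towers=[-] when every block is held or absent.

towers=[B/E; C/A; F] holding=D

step 1 (unstack(A, F)): towers=[B/E; C; D; F] holding=A
step 2 (stack(A, C)): towers=[B/E; C/A; D; F] holding=-
step 3 (pickup(D)): towers=[B/E; C/A; F] holding=D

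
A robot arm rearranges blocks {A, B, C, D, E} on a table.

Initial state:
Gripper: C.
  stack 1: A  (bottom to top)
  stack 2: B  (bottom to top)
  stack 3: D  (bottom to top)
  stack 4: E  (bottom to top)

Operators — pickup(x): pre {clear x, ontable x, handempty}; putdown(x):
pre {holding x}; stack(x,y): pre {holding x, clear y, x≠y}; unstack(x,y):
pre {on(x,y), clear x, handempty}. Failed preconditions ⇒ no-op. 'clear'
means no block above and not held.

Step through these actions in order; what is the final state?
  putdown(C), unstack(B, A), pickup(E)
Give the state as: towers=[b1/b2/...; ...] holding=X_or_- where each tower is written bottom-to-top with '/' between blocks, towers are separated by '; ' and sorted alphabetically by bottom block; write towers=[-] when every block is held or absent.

step 1 (putdown(C)): towers=[A; B; C; D; E] holding=-
step 2 (unstack(B, A)) [no-op]: towers=[A; B; C; D; E] holding=-
step 3 (pickup(E)): towers=[A; B; C; D] holding=E

towers=[A; B; C; D] holding=E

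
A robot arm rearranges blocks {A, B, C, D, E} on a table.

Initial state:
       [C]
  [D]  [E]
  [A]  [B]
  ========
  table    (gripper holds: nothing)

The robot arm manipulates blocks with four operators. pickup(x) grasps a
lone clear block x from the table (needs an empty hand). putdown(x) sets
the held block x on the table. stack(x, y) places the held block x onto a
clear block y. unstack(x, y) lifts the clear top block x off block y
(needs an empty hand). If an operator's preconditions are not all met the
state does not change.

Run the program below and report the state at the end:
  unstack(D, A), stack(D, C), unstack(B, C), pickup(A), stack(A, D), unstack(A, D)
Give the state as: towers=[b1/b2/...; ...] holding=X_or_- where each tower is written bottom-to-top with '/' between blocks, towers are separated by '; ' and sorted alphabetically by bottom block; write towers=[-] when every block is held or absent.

step 1 (unstack(D, A)): towers=[A; B/E/C] holding=D
step 2 (stack(D, C)): towers=[A; B/E/C/D] holding=-
step 3 (unstack(B, C)) [no-op]: towers=[A; B/E/C/D] holding=-
step 4 (pickup(A)): towers=[B/E/C/D] holding=A
step 5 (stack(A, D)): towers=[B/E/C/D/A] holding=-
step 6 (unstack(A, D)): towers=[B/E/C/D] holding=A

towers=[B/E/C/D] holding=A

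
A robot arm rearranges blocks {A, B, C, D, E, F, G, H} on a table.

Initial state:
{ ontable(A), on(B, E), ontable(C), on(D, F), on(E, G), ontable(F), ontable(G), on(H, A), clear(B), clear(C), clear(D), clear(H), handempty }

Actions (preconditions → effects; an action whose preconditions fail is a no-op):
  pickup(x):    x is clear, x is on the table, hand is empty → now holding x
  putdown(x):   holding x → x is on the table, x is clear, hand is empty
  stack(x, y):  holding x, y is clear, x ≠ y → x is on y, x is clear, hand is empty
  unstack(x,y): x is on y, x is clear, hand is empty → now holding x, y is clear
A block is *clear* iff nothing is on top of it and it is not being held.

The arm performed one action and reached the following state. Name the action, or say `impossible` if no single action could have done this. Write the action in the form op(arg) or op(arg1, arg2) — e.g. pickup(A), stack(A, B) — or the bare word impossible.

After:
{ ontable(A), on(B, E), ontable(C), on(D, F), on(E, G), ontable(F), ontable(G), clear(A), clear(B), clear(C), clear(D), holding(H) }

unstack(H, A)

target: towers=[A; C; F/D; G/E/B] holding=H
     unstack(H, A) → towers=[A; C; F/D; G/E/B] holding=H  ← match
     unstack(B, E) → towers=[A/H; C; F/D; G/E] holding=B
     unstack(D, F) → towers=[A/H; C; F; G/E/B] holding=D
         pickup(C) → towers=[A/H; F/D; G/E/B] holding=C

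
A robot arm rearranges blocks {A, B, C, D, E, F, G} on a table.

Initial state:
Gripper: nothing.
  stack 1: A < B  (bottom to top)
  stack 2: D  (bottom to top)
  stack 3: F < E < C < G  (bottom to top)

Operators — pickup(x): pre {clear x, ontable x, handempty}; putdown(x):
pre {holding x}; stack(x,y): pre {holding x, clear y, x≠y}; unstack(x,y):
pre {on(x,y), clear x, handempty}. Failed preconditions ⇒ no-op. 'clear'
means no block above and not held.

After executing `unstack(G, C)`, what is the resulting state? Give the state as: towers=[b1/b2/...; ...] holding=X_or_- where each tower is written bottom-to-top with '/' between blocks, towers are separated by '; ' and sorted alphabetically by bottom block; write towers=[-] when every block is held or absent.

towers=[A/B; D; F/E/C] holding=G

before: towers=[A/B; D; F/E/C/G] holding=-
pre[unstack(G, C)]: on(G,C) ok, clear(G) ok, handempty ok
all met → apply unstack(G, C)
after:  towers=[A/B; D; F/E/C] holding=G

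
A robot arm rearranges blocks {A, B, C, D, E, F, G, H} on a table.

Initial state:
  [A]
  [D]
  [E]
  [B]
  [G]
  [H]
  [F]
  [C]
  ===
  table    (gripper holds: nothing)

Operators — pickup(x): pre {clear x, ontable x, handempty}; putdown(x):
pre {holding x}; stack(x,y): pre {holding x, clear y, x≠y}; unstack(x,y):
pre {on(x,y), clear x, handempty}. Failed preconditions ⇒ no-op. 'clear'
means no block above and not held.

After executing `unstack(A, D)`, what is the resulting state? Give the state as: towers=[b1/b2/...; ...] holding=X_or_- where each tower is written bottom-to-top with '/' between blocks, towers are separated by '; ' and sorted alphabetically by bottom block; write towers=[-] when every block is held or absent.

towers=[C/F/H/G/B/E/D] holding=A

before: towers=[C/F/H/G/B/E/D/A] holding=-
pre[unstack(A, D)]: on(A,D) yes, clear(A) yes, handempty yes
all met → apply unstack(A, D)
after:  towers=[C/F/H/G/B/E/D] holding=A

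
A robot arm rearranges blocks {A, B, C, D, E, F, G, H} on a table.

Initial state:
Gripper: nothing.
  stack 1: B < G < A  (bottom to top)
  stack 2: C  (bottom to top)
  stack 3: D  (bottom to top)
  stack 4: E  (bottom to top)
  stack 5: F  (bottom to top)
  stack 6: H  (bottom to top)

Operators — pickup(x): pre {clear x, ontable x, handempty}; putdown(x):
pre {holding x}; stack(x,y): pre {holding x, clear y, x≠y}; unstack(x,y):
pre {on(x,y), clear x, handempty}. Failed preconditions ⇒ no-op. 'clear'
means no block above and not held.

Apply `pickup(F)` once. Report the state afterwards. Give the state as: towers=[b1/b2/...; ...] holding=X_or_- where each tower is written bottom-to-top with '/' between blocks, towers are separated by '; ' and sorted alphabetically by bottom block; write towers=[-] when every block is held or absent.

before: towers=[B/G/A; C; D; E; F; H] holding=-
pre[pickup(F)]: clear(F) ✓, ontable(F) ✓, handempty ✓
all met → apply pickup(F)
after:  towers=[B/G/A; C; D; E; H] holding=F

towers=[B/G/A; C; D; E; H] holding=F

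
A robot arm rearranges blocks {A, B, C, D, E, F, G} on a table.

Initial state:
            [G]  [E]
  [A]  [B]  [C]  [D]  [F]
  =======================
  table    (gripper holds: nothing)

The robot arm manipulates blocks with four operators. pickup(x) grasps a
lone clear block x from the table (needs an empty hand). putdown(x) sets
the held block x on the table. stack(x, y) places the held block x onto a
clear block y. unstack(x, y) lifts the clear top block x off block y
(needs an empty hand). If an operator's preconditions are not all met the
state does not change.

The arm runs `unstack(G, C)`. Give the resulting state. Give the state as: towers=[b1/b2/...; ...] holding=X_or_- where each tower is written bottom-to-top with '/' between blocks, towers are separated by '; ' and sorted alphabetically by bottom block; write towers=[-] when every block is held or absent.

before: towers=[A; B; C/G; D/E; F] holding=-
pre[unstack(G, C)]: on(G,C) ✓, clear(G) ✓, handempty ✓
all met → apply unstack(G, C)
after:  towers=[A; B; C; D/E; F] holding=G

towers=[A; B; C; D/E; F] holding=G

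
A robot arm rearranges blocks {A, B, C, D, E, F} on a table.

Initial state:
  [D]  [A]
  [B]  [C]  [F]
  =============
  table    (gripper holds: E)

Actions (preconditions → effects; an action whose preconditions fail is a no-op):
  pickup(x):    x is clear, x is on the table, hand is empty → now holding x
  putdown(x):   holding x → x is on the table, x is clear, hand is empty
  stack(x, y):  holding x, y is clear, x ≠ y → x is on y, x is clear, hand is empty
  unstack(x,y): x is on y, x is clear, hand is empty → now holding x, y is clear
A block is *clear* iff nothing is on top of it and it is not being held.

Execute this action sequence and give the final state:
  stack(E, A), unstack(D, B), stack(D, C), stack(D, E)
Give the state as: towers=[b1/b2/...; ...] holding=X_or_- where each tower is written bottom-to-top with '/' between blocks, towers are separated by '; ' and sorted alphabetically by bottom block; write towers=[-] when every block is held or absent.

towers=[B; C/A/E/D; F] holding=-

step 1 (stack(E, A)): towers=[B/D; C/A/E; F] holding=-
step 2 (unstack(D, B)): towers=[B; C/A/E; F] holding=D
step 3 (stack(D, C)) [no-op]: towers=[B; C/A/E; F] holding=D
step 4 (stack(D, E)): towers=[B; C/A/E/D; F] holding=-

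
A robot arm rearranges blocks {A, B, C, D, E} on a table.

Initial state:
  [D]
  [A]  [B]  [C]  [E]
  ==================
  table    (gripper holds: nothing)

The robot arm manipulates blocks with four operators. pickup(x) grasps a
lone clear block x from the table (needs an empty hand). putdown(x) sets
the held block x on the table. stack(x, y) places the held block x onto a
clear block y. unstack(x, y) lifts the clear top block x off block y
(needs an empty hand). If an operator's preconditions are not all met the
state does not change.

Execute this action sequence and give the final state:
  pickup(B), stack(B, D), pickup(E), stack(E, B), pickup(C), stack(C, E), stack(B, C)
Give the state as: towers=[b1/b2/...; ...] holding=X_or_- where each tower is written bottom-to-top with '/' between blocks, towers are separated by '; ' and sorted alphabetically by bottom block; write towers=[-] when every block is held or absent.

step 1 (pickup(B)): towers=[A/D; C; E] holding=B
step 2 (stack(B, D)): towers=[A/D/B; C; E] holding=-
step 3 (pickup(E)): towers=[A/D/B; C] holding=E
step 4 (stack(E, B)): towers=[A/D/B/E; C] holding=-
step 5 (pickup(C)): towers=[A/D/B/E] holding=C
step 6 (stack(C, E)): towers=[A/D/B/E/C] holding=-
step 7 (stack(B, C)) [no-op]: towers=[A/D/B/E/C] holding=-

towers=[A/D/B/E/C] holding=-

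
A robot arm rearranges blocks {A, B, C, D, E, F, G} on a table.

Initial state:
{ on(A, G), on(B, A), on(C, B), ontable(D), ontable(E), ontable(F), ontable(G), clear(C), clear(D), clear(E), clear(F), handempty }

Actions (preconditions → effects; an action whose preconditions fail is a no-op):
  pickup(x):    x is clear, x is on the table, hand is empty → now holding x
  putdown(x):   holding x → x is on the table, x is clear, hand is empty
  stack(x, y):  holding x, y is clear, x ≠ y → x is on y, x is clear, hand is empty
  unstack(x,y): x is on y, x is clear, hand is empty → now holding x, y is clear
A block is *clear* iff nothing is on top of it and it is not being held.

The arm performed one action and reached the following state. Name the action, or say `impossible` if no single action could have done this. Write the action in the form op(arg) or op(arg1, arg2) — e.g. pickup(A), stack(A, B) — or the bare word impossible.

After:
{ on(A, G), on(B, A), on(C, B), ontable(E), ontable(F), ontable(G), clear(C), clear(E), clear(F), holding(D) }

pickup(D)

target: towers=[E; F; G/A/B/C] holding=D
         pickup(F) → towers=[D; E; G/A/B/C] holding=F
         pickup(D) → towers=[E; F; G/A/B/C] holding=D  ← match
         pickup(E) → towers=[D; F; G/A/B/C] holding=E
     unstack(C, B) → towers=[D; E; F; G/A/B] holding=C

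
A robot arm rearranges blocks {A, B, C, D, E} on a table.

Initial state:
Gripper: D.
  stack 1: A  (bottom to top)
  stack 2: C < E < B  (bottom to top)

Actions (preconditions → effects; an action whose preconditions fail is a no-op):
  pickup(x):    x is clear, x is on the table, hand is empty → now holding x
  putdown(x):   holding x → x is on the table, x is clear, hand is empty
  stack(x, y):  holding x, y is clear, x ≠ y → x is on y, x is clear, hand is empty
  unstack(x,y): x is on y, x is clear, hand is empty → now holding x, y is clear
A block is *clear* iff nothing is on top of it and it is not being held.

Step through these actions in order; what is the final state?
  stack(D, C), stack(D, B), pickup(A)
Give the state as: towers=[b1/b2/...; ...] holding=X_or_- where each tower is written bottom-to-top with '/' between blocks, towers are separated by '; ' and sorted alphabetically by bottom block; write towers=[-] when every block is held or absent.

towers=[C/E/B/D] holding=A

step 1 (stack(D, C)) [no-op]: towers=[A; C/E/B] holding=D
step 2 (stack(D, B)): towers=[A; C/E/B/D] holding=-
step 3 (pickup(A)): towers=[C/E/B/D] holding=A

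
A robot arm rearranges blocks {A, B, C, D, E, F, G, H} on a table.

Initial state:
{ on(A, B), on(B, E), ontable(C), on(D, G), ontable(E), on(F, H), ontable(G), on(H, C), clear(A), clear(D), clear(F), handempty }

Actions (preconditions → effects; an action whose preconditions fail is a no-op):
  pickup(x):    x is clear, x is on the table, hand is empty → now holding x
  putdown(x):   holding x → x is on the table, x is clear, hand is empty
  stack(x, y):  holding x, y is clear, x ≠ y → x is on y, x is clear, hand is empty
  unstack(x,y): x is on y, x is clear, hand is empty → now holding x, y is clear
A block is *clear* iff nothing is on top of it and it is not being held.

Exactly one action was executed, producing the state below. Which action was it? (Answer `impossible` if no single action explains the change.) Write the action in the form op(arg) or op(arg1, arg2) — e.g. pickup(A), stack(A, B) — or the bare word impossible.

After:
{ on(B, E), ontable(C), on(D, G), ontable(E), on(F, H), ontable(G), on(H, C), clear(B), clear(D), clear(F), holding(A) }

unstack(A, B)

target: towers=[C/H/F; E/B; G/D] holding=A
     unstack(A, B) → towers=[C/H/F; E/B; G/D] holding=A  ← match
     unstack(F, H) → towers=[C/H; E/B/A; G/D] holding=F
     unstack(D, G) → towers=[C/H/F; E/B/A; G] holding=D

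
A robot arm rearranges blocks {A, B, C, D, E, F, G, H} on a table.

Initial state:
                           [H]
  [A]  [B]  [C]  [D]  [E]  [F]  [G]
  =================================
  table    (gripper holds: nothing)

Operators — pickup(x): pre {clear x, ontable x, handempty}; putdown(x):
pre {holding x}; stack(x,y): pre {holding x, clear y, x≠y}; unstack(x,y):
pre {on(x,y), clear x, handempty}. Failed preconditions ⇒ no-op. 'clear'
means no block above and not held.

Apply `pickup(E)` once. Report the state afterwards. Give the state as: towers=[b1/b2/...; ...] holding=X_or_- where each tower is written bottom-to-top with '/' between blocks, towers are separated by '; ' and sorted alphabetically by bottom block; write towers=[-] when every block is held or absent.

towers=[A; B; C; D; F/H; G] holding=E

before: towers=[A; B; C; D; E; F/H; G] holding=-
pre[pickup(E)]: clear(E) ✓, ontable(E) ✓, handempty ✓
all met → apply pickup(E)
after:  towers=[A; B; C; D; F/H; G] holding=E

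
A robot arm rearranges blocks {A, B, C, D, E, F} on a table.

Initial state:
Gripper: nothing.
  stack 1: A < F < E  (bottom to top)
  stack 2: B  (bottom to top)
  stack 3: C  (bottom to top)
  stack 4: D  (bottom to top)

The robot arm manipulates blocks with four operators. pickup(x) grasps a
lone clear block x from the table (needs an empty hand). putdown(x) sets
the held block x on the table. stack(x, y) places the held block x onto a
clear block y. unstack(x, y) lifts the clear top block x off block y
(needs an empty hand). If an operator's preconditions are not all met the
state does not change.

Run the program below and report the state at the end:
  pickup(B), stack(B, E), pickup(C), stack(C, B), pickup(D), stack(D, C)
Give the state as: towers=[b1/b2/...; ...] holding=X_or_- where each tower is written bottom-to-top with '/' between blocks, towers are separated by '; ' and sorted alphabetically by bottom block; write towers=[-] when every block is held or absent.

towers=[A/F/E/B/C/D] holding=-

step 1 (pickup(B)): towers=[A/F/E; C; D] holding=B
step 2 (stack(B, E)): towers=[A/F/E/B; C; D] holding=-
step 3 (pickup(C)): towers=[A/F/E/B; D] holding=C
step 4 (stack(C, B)): towers=[A/F/E/B/C; D] holding=-
step 5 (pickup(D)): towers=[A/F/E/B/C] holding=D
step 6 (stack(D, C)): towers=[A/F/E/B/C/D] holding=-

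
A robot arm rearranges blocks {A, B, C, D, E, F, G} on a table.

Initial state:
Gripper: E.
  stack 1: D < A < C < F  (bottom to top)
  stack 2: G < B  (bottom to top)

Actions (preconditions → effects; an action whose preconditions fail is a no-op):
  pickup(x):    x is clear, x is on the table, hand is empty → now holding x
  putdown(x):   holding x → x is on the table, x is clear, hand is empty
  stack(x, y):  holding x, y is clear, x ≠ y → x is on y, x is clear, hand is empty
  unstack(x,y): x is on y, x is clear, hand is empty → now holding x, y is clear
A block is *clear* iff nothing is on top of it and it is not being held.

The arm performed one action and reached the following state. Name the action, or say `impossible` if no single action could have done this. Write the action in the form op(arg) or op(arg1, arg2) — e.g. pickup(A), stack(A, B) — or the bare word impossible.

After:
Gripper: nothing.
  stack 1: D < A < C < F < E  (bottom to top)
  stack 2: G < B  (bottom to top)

target: towers=[D/A/C/F/E; G/B] holding=-
        putdown(E) → towers=[D/A/C/F; E; G/B] holding=-
       stack(E, B) → towers=[D/A/C/F; G/B/E] holding=-
       stack(E, F) → towers=[D/A/C/F/E; G/B] holding=-  ← match

stack(E, F)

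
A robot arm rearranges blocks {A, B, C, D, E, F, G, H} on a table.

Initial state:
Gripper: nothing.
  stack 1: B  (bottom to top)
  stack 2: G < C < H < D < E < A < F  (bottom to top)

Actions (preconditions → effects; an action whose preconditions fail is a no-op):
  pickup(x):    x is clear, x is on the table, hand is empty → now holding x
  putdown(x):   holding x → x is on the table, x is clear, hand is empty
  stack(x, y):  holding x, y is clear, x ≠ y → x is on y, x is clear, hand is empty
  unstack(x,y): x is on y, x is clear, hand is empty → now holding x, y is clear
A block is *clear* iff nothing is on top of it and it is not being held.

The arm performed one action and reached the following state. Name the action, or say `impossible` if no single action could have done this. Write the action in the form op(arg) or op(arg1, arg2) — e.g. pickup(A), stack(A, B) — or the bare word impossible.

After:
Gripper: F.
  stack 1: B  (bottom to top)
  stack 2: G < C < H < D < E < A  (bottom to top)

target: towers=[B; G/C/H/D/E/A] holding=F
         pickup(B) → towers=[G/C/H/D/E/A/F] holding=B
     unstack(F, A) → towers=[B; G/C/H/D/E/A] holding=F  ← match

unstack(F, A)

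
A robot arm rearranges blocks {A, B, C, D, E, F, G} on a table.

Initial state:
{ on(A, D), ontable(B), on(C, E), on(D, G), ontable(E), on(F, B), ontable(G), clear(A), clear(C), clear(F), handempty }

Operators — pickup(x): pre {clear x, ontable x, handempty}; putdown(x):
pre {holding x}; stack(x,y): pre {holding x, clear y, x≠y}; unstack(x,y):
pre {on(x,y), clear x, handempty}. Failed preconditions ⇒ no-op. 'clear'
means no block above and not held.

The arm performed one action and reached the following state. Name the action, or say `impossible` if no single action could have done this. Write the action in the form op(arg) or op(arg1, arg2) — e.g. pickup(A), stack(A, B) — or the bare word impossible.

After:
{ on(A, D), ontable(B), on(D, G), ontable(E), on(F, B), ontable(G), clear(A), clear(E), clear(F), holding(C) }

target: towers=[B/F; E; G/D/A] holding=C
     unstack(F, B) → towers=[B; E/C; G/D/A] holding=F
     unstack(A, D) → towers=[B/F; E/C; G/D] holding=A
     unstack(C, E) → towers=[B/F; E; G/D/A] holding=C  ← match

unstack(C, E)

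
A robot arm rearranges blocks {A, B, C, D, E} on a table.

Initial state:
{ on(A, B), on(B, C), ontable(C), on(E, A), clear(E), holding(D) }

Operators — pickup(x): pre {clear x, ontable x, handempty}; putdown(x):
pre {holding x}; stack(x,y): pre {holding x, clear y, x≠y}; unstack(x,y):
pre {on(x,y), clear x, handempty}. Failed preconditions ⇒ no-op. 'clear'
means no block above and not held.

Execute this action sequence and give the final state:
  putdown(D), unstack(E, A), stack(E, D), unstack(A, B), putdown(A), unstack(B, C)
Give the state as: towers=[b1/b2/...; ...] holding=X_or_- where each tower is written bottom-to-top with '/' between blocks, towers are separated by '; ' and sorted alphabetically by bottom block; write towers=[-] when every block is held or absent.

step 1 (putdown(D)): towers=[C/B/A/E; D] holding=-
step 2 (unstack(E, A)): towers=[C/B/A; D] holding=E
step 3 (stack(E, D)): towers=[C/B/A; D/E] holding=-
step 4 (unstack(A, B)): towers=[C/B; D/E] holding=A
step 5 (putdown(A)): towers=[A; C/B; D/E] holding=-
step 6 (unstack(B, C)): towers=[A; C; D/E] holding=B

towers=[A; C; D/E] holding=B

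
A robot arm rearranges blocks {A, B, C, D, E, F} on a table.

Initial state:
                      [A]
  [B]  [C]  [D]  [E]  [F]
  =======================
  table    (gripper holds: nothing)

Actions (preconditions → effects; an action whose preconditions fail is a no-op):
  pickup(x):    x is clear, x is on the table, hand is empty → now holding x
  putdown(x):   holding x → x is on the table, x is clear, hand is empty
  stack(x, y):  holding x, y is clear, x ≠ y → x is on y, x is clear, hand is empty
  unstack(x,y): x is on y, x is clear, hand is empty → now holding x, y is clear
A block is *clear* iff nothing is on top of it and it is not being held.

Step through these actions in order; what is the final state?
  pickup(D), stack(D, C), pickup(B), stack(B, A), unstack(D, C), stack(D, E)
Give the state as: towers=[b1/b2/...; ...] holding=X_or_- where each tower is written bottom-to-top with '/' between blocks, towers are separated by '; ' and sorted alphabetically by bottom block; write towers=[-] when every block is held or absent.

towers=[C; E/D; F/A/B] holding=-

step 1 (pickup(D)): towers=[B; C; E; F/A] holding=D
step 2 (stack(D, C)): towers=[B; C/D; E; F/A] holding=-
step 3 (pickup(B)): towers=[C/D; E; F/A] holding=B
step 4 (stack(B, A)): towers=[C/D; E; F/A/B] holding=-
step 5 (unstack(D, C)): towers=[C; E; F/A/B] holding=D
step 6 (stack(D, E)): towers=[C; E/D; F/A/B] holding=-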